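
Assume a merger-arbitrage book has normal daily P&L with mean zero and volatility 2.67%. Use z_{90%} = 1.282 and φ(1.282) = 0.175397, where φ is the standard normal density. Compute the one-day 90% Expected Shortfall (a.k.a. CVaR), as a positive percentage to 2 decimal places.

4.68%

Tail multiplier: φ(z)/(1−α) = 0.175397 / 0.1 = 1.754.
ES = 2.67% × 1.754 = 4.683%.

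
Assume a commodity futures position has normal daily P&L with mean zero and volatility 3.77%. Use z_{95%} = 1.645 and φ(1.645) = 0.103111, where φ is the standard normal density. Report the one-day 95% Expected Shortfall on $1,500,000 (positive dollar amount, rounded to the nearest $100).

$116,600

Tail multiplier: φ(z)/(1−α) = 0.103111 / 0.05 = 2.062.
ES = 3.77% × 2.062 = 7.774%.
On $1,500,000: 0.07774 × $1,500,000 = $116,610.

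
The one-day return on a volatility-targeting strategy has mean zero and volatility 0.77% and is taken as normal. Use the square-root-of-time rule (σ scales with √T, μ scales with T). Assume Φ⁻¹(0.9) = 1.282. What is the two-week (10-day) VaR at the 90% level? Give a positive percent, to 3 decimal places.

σ_{10d} = 0.77% × √10 = 2.435%.
VaR = 1.282 × 2.435% = 3.122%.

3.122%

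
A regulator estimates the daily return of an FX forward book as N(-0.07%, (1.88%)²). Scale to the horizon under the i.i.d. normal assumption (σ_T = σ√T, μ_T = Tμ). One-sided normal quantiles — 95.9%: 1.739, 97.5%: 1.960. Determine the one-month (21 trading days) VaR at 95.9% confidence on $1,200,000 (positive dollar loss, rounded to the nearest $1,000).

σ_{21d} = 1.88% × √21 = 8.615%; μ_{21d} = 21 × -0.07% = -1.470%.
VaR = −(-1.470%) + 1.739 × 8.615% = 16.451%.
On $1,200,000: 0.16451 × $1,200,000 = $197,412.

$197,000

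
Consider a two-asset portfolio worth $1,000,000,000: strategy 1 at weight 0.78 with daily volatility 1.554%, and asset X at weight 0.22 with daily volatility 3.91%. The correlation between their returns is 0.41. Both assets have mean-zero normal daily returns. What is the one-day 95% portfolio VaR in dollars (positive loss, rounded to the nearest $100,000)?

$28,800,000

σ_p² = 0.78²·1.554² + 0.22²·3.91² + 2·0.41·0.78·0.22·1.554·3.91 = 3.0642 (%²).
σ_p = √3.0642 = 1.750%.
At 95%, z = 1.645.
VaR = 1.645 × 1.750% = 2.879%; on $1,000,000,000 that is $28,790,000.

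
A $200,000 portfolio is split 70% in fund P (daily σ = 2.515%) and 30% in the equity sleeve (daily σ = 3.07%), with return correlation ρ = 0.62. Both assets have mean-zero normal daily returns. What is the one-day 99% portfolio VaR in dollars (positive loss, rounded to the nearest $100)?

$11,400

σ_p² = 0.7²·2.515² + 0.3²·3.07² + 2·0.62·0.7·0.3·2.515·3.07 = 5.9582 (%²).
σ_p = √5.9582 = 2.441%.
At 99%, z = 2.326.
VaR = 2.326 × 2.441% = 5.678%; on $200,000 that is $11,356.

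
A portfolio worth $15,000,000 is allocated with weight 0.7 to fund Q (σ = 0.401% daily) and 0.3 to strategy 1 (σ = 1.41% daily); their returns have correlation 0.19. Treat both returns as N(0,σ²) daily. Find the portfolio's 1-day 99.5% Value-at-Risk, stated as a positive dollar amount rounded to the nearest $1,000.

σ_p² = 0.7²·0.401² + 0.3²·1.41² + 2·0.19·0.7·0.3·0.401·1.41 = 0.3028 (%²).
σ_p = √0.3028 = 0.550%.
At 99.5%, z = 2.576.
VaR = 2.576 × 0.550% = 1.417%; on $15,000,000 that is $212,550.

$213,000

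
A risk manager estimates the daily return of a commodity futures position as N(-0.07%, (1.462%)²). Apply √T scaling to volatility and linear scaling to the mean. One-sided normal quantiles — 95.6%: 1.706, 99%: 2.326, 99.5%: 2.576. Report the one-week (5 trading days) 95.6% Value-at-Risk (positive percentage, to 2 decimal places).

5.93%

σ_{5d} = 1.462% × √5 = 3.269%; μ_{5d} = 5 × -0.07% = -0.350%.
VaR = −(-0.350%) + 1.706 × 3.269% = 5.927%.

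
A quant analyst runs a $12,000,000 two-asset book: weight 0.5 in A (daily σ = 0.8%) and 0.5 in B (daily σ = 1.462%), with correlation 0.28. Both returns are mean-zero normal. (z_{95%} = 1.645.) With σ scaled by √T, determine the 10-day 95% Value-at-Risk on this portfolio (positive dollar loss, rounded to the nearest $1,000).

$578,000

σ_p = √(0.5²·0.8² + 0.5²·1.462² + 2·0.28·0.5·0.5·0.8·1.462) = 0.926%.
σ_{10d} = 0.926% × √10 = 2.928%.
VaR = 1.645 × 2.928% = 4.817%; on $12,000,000 that is $578,040.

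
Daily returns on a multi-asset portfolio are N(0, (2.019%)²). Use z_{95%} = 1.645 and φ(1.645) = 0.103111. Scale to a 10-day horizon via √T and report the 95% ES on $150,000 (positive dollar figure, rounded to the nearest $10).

$19,750

σ_{10d} = 2.019% × √10 = 6.385%.
ES multiplier = φ(z)/(1−α) = 0.103111/0.05 = 2.062.
ES = 6.385% × 2.062 = 13.166%; on $150,000: $19,749.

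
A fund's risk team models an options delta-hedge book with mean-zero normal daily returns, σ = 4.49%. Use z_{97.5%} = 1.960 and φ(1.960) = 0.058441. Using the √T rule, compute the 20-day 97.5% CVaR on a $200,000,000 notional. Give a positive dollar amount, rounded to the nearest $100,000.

$93,900,000

σ_{20d} = 4.49% × √20 = 20.080%.
ES multiplier = φ(z)/(1−α) = 0.058441/0.025 = 2.338.
ES = 20.080% × 2.338 = 46.947%; on $200,000,000: $93,894,000.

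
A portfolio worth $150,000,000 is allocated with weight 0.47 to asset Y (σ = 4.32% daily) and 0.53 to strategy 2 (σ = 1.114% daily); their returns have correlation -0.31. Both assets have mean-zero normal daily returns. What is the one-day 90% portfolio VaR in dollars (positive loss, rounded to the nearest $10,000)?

$3,710,000

σ_p² = 0.47²·4.32² + 0.53²·1.114² + 2·-0.31·0.47·0.53·4.32·1.114 = 3.7279 (%²).
σ_p = √3.7279 = 1.931%.
At 90%, z = 1.282.
VaR = 1.282 × 1.931% = 2.476%; on $150,000,000 that is $3,714,000.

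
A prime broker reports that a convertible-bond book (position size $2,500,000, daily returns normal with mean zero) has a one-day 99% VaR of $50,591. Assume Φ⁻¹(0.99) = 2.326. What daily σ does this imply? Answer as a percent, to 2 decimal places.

VaR as a fraction: $50,591 / $2,500,000 = 2.024%.
σ = VaR / z = 2.024% / 2.326 = 0.870%.

0.87%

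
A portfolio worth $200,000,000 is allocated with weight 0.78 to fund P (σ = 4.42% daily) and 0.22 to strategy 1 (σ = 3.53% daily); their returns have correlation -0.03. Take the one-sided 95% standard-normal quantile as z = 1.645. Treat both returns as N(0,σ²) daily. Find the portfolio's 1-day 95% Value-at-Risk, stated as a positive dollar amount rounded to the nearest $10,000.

$11,550,000

σ_p² = 0.78²·4.42² + 0.22²·3.53² + 2·-0.03·0.78·0.22·4.42·3.53 = 12.3284 (%²).
σ_p = √12.3284 = 3.511%.
VaR = 1.645 × 3.511% = 5.776%; on $200,000,000 that is $11,552,000.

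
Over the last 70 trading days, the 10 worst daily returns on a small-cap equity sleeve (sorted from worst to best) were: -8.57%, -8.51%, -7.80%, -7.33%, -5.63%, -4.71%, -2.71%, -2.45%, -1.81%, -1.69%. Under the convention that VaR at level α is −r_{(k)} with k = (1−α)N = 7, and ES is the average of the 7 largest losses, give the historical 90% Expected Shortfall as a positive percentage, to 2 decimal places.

The 7 worst returns sum to -45.26%.
ES = −(-45.26%) / 7 = 6.4657…% ≈ 6.47%.

6.47%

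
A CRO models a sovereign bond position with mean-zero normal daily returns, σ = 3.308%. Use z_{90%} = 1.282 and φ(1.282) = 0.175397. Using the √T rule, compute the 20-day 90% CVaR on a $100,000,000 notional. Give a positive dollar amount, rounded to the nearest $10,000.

$25,950,000

σ_{20d} = 3.308% × √20 = 14.794%.
ES multiplier = φ(z)/(1−α) = 0.175397/0.1 = 1.754.
ES = 14.794% × 1.754 = 25.949%; on $100,000,000: $25,949,000.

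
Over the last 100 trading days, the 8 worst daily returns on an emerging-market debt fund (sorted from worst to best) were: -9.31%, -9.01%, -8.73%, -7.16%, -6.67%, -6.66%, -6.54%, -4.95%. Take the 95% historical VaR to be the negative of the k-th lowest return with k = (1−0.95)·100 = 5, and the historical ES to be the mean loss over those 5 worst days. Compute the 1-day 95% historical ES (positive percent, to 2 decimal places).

The 5 worst returns sum to -40.88%.
ES = −(-40.88%) / 5 = 8.176% ≈ 8.18%.

8.18%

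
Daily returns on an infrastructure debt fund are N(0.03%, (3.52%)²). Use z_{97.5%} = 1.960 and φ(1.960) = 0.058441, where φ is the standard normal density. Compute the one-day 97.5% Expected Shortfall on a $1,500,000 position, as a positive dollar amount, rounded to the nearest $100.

$123,000

Tail multiplier: φ(z)/(1−α) = 0.058441 / 0.025 = 2.338.
ES = −(0.03%) + 3.52% × 2.338 = 8.200%.
On $1,500,000: 0.08200 × $1,500,000 = $123,000.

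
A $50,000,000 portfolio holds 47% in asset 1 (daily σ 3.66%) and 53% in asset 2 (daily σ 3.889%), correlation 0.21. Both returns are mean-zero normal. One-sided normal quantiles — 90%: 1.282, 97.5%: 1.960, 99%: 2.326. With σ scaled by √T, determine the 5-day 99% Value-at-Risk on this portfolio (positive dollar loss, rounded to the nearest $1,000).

σ_p = √(0.47²·3.66² + 0.53²·3.889² + 2·0.21·0.47·0.53·3.66·3.889) = 2.949%.
σ_{5d} = 2.949% × √5 = 6.594%.
VaR = 2.326 × 6.594% = 15.338%; on $50,000,000 that is $7,669,000.

$7,669,000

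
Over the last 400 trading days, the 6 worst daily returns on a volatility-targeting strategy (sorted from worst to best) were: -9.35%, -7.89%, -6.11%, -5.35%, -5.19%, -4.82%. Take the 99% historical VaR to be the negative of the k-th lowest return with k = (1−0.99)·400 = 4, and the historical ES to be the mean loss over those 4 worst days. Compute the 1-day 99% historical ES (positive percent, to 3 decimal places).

The 4 worst returns sum to -28.70%.
ES = −(-28.70%) / 4 = 7.175%.

7.175%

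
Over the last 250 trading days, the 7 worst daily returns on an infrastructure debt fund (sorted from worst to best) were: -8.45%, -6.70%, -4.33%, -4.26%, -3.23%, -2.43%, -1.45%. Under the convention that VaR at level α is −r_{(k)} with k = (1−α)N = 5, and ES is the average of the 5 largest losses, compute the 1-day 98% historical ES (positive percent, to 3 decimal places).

The 5 worst returns sum to -26.97%.
ES = −(-26.97%) / 5 = 5.394%.

5.394%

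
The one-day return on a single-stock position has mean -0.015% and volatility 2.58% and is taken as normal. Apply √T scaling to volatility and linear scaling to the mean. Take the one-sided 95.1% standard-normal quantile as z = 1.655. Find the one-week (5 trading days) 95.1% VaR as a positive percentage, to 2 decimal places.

σ_{5d} = 2.58% × √5 = 5.769%; μ_{5d} = 5 × -0.015% = -0.075%.
VaR = −(-0.075%) + 1.655 × 5.769% = 9.623%.

9.62%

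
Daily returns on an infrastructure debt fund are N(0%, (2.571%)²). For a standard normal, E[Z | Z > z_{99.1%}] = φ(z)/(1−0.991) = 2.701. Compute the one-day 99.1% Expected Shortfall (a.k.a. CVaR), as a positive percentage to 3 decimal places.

ES = 2.571% × 2.701 = 6.944%.

6.944%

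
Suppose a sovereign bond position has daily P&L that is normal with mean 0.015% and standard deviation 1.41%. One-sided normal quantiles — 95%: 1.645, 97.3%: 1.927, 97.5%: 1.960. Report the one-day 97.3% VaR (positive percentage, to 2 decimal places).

2.70%

VaR = −μ + z·σ = −(0.015%) + 1.927 × 1.41% = 2.702%.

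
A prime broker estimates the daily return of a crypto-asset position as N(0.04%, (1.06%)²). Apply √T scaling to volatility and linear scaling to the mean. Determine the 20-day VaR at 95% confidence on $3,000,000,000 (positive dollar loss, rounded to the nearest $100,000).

At 95%, z = 1.645.
σ_{20d} = 1.06% × √20 = 4.740%; μ_{20d} = 20 × 0.04% = 0.800%.
VaR = −(0.800%) + 1.645 × 4.740% = 6.997%.
On $3,000,000,000: 0.06997 × $3,000,000,000 = $209,910,000.

$209,900,000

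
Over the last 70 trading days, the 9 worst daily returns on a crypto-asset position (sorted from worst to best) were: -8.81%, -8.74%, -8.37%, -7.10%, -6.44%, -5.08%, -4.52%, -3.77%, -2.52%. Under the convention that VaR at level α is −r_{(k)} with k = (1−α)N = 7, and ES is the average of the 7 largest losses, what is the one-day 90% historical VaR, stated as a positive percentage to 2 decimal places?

k = 7; the 7th lowest return is -4.52%, so VaR = 4.52%.

4.52%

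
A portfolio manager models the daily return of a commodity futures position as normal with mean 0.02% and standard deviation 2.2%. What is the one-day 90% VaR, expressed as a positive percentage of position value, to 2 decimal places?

2.80%

At 90% one-sided, z = 1.282.
VaR = −μ + z·σ = −(0.02%) + 1.282 × 2.2% = 2.800%.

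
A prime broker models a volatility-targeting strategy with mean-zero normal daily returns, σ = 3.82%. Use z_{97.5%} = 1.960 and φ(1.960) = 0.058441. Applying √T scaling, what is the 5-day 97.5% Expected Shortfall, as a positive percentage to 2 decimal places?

σ_{5d} = 3.82% × √5 = 8.542%.
ES multiplier = φ(z)/(1−α) = 0.058441/0.025 = 2.338.
ES = 8.542% × 2.338 = 19.971%.

19.97%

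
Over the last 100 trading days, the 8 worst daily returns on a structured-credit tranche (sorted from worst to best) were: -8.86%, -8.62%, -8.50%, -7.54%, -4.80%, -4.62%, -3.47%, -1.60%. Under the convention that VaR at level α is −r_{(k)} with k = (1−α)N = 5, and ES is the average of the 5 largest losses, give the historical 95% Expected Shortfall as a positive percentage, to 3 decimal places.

The 5 worst returns sum to -38.32%.
ES = −(-38.32%) / 5 = 7.664%.

7.664%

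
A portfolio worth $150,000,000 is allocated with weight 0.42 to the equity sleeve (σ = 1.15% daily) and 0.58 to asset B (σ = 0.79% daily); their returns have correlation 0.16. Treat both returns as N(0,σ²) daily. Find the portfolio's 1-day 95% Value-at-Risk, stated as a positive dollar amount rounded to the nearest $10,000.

σ_p² = 0.42²·1.15² + 0.58²·0.79² + 2·0.16·0.42·0.58·1.15·0.79 = 0.5141 (%²).
σ_p = √0.5141 = 0.717%.
At 95%, z = 1.645.
VaR = 1.645 × 0.717% = 1.179%; on $150,000,000 that is $1,768,500.

$1,770,000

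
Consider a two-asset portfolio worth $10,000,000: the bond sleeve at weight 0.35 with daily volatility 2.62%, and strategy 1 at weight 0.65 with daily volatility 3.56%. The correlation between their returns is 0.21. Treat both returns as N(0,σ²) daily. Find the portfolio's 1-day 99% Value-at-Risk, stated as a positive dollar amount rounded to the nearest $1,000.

$619,000

σ_p² = 0.35²·2.62² + 0.65²·3.56² + 2·0.21·0.35·0.65·2.62·3.56 = 7.0867 (%²).
σ_p = √7.0867 = 2.662%.
At 99%, z = 2.326.
VaR = 2.326 × 2.662% = 6.192%; on $10,000,000 that is $619,200.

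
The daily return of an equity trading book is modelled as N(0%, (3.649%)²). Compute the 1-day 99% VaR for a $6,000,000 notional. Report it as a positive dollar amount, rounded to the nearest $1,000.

At 99% one-sided, z = 2.326.
VaR = z·σ = 2.326 × 3.649% = 8.488%.
On $6,000,000: 0.08488 × $6,000,000 = $509,280.

$509,000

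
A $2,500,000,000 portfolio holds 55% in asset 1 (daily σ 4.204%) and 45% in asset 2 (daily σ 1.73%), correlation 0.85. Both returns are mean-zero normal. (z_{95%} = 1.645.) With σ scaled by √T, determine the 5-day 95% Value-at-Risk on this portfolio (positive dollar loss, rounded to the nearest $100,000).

$276,100,000

σ_p = √(0.55²·4.204² + 0.45²·1.73² + 2·0.85·0.55·0.45·4.204·1.73) = 3.002%.
σ_{5d} = 3.002% × √5 = 6.713%.
VaR = 1.645 × 6.713% = 11.043%; on $2,500,000,000 that is $276,075,000.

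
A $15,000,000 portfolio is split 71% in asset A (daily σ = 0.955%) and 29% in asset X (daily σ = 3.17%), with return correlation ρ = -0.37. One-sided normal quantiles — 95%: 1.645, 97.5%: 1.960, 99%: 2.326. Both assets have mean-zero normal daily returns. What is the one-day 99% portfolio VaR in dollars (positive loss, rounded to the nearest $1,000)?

$320,000

σ_p² = 0.71²·0.955² + 0.29²·3.17² + 2·-0.37·0.71·0.29·0.955·3.17 = 0.8436 (%²).
σ_p = √0.8436 = 0.918%.
VaR = 2.326 × 0.918% = 2.135%; on $15,000,000 that is $320,250.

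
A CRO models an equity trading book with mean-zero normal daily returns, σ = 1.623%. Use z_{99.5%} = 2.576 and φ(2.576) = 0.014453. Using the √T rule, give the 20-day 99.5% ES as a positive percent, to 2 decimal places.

20.98%

σ_{20d} = 1.623% × √20 = 7.258%.
ES multiplier = φ(z)/(1−α) = 0.014453/0.005 = 2.891.
ES = 7.258% × 2.891 = 20.983%.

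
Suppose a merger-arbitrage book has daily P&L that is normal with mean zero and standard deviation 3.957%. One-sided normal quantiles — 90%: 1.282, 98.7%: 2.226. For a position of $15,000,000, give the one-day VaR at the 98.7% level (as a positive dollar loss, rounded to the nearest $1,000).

$1,321,000

VaR = z·σ = 2.226 × 3.957% = 8.808%.
On $15,000,000: 0.08808 × $15,000,000 = $1,321,200.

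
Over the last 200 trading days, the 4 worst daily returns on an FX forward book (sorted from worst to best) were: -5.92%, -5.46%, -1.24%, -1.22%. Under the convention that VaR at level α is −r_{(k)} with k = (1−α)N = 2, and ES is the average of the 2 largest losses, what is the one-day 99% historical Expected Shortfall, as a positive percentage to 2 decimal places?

5.69%

The 2 worst returns sum to -11.38%.
ES = −(-11.38%) / 2 = 5.69%.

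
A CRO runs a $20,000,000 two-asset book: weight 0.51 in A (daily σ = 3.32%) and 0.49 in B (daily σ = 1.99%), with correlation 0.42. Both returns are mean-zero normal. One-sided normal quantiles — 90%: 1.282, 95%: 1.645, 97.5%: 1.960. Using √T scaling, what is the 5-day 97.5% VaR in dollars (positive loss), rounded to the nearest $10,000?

$2,000,000

σ_p = √(0.51²·3.32² + 0.49²·1.99² + 2·0.42·0.51·0.49·3.32·1.99) = 2.281%.
σ_{5d} = 2.281% × √5 = 5.100%.
VaR = 1.960 × 5.100% = 9.996%; on $20,000,000 that is $1,999,200.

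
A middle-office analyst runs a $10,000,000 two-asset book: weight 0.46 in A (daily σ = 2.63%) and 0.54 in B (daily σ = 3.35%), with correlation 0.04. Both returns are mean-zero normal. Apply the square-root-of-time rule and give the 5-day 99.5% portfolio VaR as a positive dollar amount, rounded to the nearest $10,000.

σ_p = √(0.46²·2.63² + 0.54²·3.35² + 2·0.04·0.46·0.54·2.63·3.35) = 2.216%.
σ_{5d} = 2.216% × √5 = 4.955%.
z(99.5%) = 2.576.
VaR = 2.576 × 4.955% = 12.764%; on $10,000,000 that is $1,276,400.

$1,280,000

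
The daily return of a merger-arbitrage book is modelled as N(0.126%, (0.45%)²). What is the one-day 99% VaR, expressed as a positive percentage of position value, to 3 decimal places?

At 99% one-sided, z = 2.326.
VaR = −μ + z·σ = −(0.126%) + 2.326 × 0.45% = 0.921%.

0.921%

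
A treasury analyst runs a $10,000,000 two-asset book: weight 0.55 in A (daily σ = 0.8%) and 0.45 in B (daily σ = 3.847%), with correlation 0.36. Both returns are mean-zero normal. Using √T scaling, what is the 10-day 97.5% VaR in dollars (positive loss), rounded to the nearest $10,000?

$1,200,000

σ_p = √(0.55²·0.8² + 0.45²·3.847² + 2·0.36·0.55·0.45·0.8·3.847) = 1.934%.
σ_{10d} = 1.934% × √10 = 6.116%.
z(97.5%) = 1.960.
VaR = 1.960 × 6.116% = 11.987%; on $10,000,000 that is $1,198,700.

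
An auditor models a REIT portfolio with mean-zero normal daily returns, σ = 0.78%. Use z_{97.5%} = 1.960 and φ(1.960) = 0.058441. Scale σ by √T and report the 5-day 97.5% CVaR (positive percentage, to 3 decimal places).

4.077%

σ_{5d} = 0.78% × √5 = 1.744%.
ES multiplier = φ(z)/(1−α) = 0.058441/0.025 = 2.338.
ES = 1.744% × 2.338 = 4.077%.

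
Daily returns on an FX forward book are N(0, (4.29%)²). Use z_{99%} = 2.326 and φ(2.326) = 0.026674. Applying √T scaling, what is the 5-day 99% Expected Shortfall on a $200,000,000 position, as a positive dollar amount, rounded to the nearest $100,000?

σ_{5d} = 4.29% × √5 = 9.593%.
ES multiplier = φ(z)/(1−α) = 0.026674/0.01 = 2.667.
ES = 9.593% × 2.667 = 25.585%; on $200,000,000: $51,170,000.

$51,200,000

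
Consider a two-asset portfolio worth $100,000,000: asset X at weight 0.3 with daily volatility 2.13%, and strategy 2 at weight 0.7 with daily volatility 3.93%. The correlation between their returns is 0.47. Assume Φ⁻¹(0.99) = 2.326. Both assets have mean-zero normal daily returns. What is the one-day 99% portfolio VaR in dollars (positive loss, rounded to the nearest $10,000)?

σ_p² = 0.3²·2.13² + 0.7²·3.93² + 2·0.47·0.3·0.7·2.13·3.93 = 9.6287 (%²).
σ_p = √9.6287 = 3.103%.
VaR = 2.326 × 3.103% = 7.218%; on $100,000,000 that is $7,218,000.

$7,220,000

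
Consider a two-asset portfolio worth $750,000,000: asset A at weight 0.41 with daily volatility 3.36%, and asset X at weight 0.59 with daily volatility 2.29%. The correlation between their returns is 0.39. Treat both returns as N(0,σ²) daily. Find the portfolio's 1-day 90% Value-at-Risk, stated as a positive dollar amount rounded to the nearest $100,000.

σ_p² = 0.41²·3.36² + 0.59²·2.29² + 2·0.39·0.41·0.59·3.36·2.29 = 5.1750 (%²).
σ_p = √5.1750 = 2.275%.
At 90%, z = 1.282.
VaR = 1.282 × 2.275% = 2.917%; on $750,000,000 that is $21,877,500.

$21,900,000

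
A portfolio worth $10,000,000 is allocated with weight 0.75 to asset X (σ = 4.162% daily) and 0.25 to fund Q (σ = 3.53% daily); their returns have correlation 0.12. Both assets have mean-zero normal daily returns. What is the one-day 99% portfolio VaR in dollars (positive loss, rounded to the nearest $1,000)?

σ_p² = 0.75²·4.162² + 0.25²·3.53² + 2·0.12·0.75·0.25·4.162·3.53 = 11.1837 (%²).
σ_p = √11.1837 = 3.344%.
At 99%, z = 2.326.
VaR = 2.326 × 3.344% = 7.778%; on $10,000,000 that is $777,800.

$778,000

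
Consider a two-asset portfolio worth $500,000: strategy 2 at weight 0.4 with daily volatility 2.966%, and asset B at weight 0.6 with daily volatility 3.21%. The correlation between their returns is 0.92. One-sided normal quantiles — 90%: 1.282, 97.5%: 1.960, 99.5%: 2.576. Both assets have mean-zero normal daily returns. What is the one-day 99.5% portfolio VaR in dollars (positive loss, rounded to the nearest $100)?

σ_p² = 0.4²·2.966² + 0.6²·3.21² + 2·0.92·0.4·0.6·2.966·3.21 = 9.3214 (%²).
σ_p = √9.3214 = 3.053%.
VaR = 2.576 × 3.053% = 7.865%; on $500,000 that is $39,325.

$39,300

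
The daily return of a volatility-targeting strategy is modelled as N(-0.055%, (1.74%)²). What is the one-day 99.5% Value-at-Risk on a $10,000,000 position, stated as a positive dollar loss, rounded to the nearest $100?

$453,700

At 99.5% one-sided, z = 2.576.
VaR = −μ + z·σ = −(-0.055%) + 2.576 × 1.74% = 4.537%.
On $10,000,000: 0.04537 × $10,000,000 = $453,700.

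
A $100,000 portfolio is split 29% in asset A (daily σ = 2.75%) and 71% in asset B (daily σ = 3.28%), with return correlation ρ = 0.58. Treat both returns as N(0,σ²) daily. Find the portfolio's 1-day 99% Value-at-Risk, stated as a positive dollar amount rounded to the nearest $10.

σ_p² = 0.29²·2.75² + 0.71²·3.28² + 2·0.58·0.29·0.71·2.75·3.28 = 8.2137 (%²).
σ_p = √8.2137 = 2.866%.
At 99%, z = 2.326.
VaR = 2.326 × 2.866% = 6.666%; on $100,000 that is $6,666.

$6,670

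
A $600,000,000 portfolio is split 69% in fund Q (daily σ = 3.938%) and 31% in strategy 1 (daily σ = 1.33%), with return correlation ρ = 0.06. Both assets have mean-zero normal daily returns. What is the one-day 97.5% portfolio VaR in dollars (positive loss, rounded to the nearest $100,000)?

$32,600,000

σ_p² = 0.69²·3.938² + 0.31²·1.33² + 2·0.06·0.69·0.31·3.938·1.33 = 7.6877 (%²).
σ_p = √7.6877 = 2.773%.
At 97.5%, z = 1.960.
VaR = 1.960 × 2.773% = 5.435%; on $600,000,000 that is $32,610,000.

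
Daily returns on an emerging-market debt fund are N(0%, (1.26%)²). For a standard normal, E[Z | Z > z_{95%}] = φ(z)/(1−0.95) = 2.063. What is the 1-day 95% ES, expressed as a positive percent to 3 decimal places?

2.599%

ES = 1.26% × 2.063 = 2.599%.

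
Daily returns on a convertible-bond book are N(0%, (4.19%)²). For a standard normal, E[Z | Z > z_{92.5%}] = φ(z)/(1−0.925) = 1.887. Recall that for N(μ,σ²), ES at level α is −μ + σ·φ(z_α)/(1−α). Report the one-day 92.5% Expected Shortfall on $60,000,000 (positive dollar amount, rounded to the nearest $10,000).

$4,740,000

ES = 4.19% × 1.887 = 7.907%.
On $60,000,000: 0.07907 × $60,000,000 = $4,744,200.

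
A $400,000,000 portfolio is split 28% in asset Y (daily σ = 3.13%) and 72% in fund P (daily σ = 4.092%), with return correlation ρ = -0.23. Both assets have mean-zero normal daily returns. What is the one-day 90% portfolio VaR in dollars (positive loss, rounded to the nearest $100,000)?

σ_p² = 0.28²·3.13² + 0.72²·4.092² + 2·-0.23·0.28·0.72·3.13·4.092 = 8.2606 (%²).
σ_p = √8.2606 = 2.874%.
At 90%, z = 1.282.
VaR = 1.282 × 2.874% = 3.684%; on $400,000,000 that is $14,736,000.

$14,700,000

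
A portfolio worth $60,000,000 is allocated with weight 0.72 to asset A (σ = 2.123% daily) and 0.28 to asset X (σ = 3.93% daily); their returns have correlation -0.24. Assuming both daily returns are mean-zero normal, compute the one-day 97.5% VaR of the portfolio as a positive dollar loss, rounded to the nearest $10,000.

σ_p² = 0.72²·2.123² + 0.28²·3.93² + 2·-0.24·0.72·0.28·2.123·3.93 = 2.7400 (%²).
σ_p = √2.7400 = 1.655%.
At 97.5%, z = 1.960.
VaR = 1.960 × 1.655% = 3.244%; on $60,000,000 that is $1,946,400.

$1,950,000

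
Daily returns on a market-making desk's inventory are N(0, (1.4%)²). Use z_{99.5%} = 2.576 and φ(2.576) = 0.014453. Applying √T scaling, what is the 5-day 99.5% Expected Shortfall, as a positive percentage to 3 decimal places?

9.049%

σ_{5d} = 1.4% × √5 = 3.130%.
ES multiplier = φ(z)/(1−α) = 0.014453/0.005 = 2.891.
ES = 3.130% × 2.891 = 9.049%.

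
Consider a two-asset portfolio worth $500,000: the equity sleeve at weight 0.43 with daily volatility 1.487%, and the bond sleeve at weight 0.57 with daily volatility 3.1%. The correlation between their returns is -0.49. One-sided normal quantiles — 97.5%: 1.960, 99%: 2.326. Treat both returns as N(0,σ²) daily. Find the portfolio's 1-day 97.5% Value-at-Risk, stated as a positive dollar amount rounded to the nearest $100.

$15,300

σ_p² = 0.43²·1.487² + 0.57²·3.1² + 2·-0.49·0.43·0.57·1.487·3.1 = 2.4239 (%²).
σ_p = √2.4239 = 1.557%.
VaR = 1.960 × 1.557% = 3.052%; on $500,000 that is $15,260.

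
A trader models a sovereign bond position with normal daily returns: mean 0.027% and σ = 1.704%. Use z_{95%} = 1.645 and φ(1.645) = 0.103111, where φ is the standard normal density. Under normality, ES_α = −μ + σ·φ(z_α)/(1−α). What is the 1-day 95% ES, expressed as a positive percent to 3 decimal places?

Tail multiplier: φ(z)/(1−α) = 0.103111 / 0.05 = 2.062.
ES = −(0.027%) + 1.704% × 2.062 = 3.487%.

3.487%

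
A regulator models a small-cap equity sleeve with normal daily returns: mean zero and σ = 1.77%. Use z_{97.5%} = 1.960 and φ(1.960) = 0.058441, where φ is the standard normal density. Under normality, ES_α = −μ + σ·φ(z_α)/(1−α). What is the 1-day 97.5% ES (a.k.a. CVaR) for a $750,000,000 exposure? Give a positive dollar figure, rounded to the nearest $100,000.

Tail multiplier: φ(z)/(1−α) = 0.058441 / 0.025 = 2.338.
ES = 1.77% × 2.338 = 4.138%.
On $750,000,000: 0.04138 × $750,000,000 = $31,035,000.

$31,000,000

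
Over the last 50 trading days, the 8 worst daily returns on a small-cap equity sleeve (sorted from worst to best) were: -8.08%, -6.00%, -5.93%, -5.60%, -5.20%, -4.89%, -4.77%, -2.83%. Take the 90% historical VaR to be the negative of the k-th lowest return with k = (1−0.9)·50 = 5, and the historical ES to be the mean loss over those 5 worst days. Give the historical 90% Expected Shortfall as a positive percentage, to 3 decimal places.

6.162%

The 5 worst returns sum to -30.81%.
ES = −(-30.81%) / 5 = 6.162%.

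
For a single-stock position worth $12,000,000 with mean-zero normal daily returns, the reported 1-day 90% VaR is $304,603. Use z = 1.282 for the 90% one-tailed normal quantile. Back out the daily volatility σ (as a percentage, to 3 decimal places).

VaR as a fraction: $304,603 / $12,000,000 = 2.538%.
σ = VaR / z = 2.538% / 1.282 = 1.980%.

1.980%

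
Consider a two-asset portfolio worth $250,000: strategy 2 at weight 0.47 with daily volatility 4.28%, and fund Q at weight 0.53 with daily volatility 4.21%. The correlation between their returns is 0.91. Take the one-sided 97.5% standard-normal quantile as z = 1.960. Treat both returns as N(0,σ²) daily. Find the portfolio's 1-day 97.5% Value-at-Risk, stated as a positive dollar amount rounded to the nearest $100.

σ_p² = 0.47²·4.28² + 0.53²·4.21² + 2·0.91·0.47·0.53·4.28·4.21 = 17.1943 (%²).
σ_p = √17.1943 = 4.147%.
VaR = 1.960 × 4.147% = 8.128%; on $250,000 that is $20,320.

$20,300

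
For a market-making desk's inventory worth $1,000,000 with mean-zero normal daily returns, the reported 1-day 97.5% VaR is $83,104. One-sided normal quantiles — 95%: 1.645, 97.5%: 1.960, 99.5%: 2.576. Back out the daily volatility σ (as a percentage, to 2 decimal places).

VaR as a fraction: $83,104 / $1,000,000 = 8.310%.
σ = VaR / z = 8.310% / 1.960 = 4.240%.

4.24%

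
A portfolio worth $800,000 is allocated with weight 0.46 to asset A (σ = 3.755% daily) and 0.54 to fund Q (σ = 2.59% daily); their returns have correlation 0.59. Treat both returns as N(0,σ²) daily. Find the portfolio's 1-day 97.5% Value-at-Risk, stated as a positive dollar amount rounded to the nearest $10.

$43,760

σ_p² = 0.46²·3.755² + 0.54²·2.59² + 2·0.59·0.46·0.54·3.755·2.59 = 7.7903 (%²).
σ_p = √7.7903 = 2.791%.
At 97.5%, z = 1.960.
VaR = 1.960 × 2.791% = 5.470%; on $800,000 that is $43,760.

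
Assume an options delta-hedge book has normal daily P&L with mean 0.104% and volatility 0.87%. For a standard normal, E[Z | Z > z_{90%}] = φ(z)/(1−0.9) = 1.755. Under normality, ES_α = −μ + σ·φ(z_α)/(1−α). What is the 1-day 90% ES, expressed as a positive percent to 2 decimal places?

1.42%

ES = −(0.104%) + 0.87% × 1.755 = 1.423%.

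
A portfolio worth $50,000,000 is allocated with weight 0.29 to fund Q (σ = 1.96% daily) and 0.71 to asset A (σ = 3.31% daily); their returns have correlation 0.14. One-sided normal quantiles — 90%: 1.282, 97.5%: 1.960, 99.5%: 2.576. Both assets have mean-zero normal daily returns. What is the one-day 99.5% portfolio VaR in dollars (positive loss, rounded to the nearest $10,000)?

$3,210,000

σ_p² = 0.29²·1.96² + 0.71²·3.31² + 2·0.14·0.29·0.71·1.96·3.31 = 6.2201 (%²).
σ_p = √6.2201 = 2.494%.
VaR = 2.576 × 2.494% = 6.425%; on $50,000,000 that is $3,212,500.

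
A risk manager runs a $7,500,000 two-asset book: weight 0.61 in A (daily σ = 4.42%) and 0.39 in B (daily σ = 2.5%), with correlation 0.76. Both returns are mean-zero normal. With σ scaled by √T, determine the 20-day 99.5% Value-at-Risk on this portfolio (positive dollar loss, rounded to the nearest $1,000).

$3,020,000

σ_p = √(0.61²·4.42² + 0.39²·2.5² + 2·0.76·0.61·0.39·4.42·2.5) = 3.495%.
σ_{20d} = 3.495% × √20 = 15.630%.
z(99.5%) = 2.576.
VaR = 2.576 × 15.630% = 40.263%; on $7,500,000 that is $3,019,725.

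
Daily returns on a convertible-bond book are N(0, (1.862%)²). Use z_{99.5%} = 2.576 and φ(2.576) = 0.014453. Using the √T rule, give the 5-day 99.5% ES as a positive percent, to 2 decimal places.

12.04%

σ_{5d} = 1.862% × √5 = 4.164%.
ES multiplier = φ(z)/(1−α) = 0.014453/0.005 = 2.891.
ES = 4.164% × 2.891 = 12.038%.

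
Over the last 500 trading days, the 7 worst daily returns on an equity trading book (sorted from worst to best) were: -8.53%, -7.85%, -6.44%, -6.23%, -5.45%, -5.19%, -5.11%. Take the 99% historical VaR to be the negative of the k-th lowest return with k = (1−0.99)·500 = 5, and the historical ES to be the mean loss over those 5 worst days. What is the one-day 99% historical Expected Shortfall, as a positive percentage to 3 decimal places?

The 5 worst returns sum to -34.50%.
ES = −(-34.50%) / 5 = 6.9% ≈ 6.900%.

6.900%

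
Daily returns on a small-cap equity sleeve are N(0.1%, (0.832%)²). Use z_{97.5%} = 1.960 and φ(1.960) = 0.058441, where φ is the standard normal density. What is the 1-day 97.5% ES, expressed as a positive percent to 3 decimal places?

1.845%

Tail multiplier: φ(z)/(1−α) = 0.058441 / 0.025 = 2.338.
ES = −(0.1%) + 0.832% × 2.338 = 1.845%.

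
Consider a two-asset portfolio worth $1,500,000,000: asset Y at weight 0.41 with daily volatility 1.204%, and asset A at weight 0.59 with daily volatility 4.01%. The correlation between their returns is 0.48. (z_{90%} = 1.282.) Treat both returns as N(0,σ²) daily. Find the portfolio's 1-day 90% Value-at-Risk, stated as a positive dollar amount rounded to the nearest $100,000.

$50,700,000

σ_p² = 0.41²·1.204² + 0.59²·4.01² + 2·0.48·0.41·0.59·1.204·4.01 = 6.9624 (%²).
σ_p = √6.9624 = 2.639%.
VaR = 1.282 × 2.639% = 3.383%; on $1,500,000,000 that is $50,745,000.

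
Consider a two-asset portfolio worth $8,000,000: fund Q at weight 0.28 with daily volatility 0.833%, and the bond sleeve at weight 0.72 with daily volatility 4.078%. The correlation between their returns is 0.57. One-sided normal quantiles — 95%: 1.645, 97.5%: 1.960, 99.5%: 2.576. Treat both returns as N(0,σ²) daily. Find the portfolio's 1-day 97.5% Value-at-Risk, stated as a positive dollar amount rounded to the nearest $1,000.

$482,000

σ_p² = 0.28²·0.833² + 0.72²·4.078² + 2·0.57·0.28·0.72·0.833·4.078 = 9.4561 (%²).
σ_p = √9.4561 = 3.075%.
VaR = 1.960 × 3.075% = 6.027%; on $8,000,000 that is $482,160.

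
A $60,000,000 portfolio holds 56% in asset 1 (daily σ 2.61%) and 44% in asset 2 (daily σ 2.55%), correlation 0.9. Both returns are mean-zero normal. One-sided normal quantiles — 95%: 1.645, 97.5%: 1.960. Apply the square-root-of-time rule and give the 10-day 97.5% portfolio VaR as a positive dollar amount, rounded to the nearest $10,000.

σ_p = √(0.56²·2.61² + 0.44²·2.55² + 2·0.9·0.56·0.44·2.61·2.55) = 2.519%.
σ_{10d} = 2.519% × √10 = 7.966%.
VaR = 1.960 × 7.966% = 15.613%; on $60,000,000 that is $9,367,800.

$9,370,000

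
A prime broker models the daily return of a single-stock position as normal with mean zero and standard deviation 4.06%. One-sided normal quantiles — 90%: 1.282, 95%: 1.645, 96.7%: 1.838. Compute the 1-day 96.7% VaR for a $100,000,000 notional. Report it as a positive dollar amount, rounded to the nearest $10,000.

VaR = z·σ = 1.838 × 4.06% = 7.462%.
On $100,000,000: 0.07462 × $100,000,000 = $7,462,000.

$7,460,000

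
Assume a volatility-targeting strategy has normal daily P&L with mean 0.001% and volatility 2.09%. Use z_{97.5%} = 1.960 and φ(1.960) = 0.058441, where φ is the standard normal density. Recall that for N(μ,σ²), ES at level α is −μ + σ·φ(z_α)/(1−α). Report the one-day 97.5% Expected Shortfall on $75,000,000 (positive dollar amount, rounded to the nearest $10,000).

$3,660,000

Tail multiplier: φ(z)/(1−α) = 0.058441 / 0.025 = 2.338.
ES = −(0.001%) + 2.09% × 2.338 = 4.885%.
On $75,000,000: 0.04885 × $75,000,000 = $3,663,750.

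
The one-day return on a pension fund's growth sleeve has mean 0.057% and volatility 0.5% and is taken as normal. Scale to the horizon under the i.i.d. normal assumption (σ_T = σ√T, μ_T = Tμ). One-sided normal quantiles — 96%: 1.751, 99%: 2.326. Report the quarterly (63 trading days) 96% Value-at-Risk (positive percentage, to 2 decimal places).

σ_{63d} = 0.5% × √63 = 3.969%; μ_{63d} = 63 × 0.057% = 3.591%.
VaR = −(3.591%) + 1.751 × 3.969% = 3.359%.

3.36%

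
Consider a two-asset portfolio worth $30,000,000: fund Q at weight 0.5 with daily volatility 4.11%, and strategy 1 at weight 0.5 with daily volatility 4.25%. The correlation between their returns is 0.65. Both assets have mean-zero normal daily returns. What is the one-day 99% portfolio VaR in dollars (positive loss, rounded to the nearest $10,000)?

$2,650,000

σ_p² = 0.5²·4.11² + 0.5²·4.25² + 2·0.65·0.5·0.5·4.11·4.25 = 14.4156 (%²).
σ_p = √14.4156 = 3.797%.
At 99%, z = 2.326.
VaR = 2.326 × 3.797% = 8.832%; on $30,000,000 that is $2,649,600.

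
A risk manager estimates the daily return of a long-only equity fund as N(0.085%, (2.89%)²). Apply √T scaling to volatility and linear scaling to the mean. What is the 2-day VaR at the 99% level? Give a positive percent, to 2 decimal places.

9.34%

At 99%, z = 2.326.
σ_{2d} = 2.89% × √2 = 4.087%; μ_{2d} = 2 × 0.085% = 0.170%.
VaR = −(0.170%) + 2.326 × 4.087% = 9.336%.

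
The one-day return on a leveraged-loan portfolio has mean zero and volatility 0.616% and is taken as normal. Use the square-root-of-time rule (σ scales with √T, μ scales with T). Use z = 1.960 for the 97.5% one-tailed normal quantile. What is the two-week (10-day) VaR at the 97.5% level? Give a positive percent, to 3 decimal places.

3.818%

σ_{10d} = 0.616% × √10 = 1.948%.
VaR = 1.960 × 1.948% = 3.818%.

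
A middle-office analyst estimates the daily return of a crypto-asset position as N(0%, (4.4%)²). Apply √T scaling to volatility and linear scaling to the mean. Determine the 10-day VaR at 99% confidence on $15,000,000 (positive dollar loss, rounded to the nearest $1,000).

At 99%, z = 2.326.
σ_{10d} = 4.4% × √10 = 13.914%.
VaR = 2.326 × 13.914% = 32.364%.
On $15,000,000: 0.32364 × $15,000,000 = $4,854,600.

$4,855,000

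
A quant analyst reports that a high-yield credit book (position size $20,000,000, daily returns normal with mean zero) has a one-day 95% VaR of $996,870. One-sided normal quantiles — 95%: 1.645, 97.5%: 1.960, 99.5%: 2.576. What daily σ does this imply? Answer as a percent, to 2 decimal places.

VaR as a fraction: $996,870 / $20,000,000 = 4.984%.
σ = VaR / z = 4.984% / 1.645 = 3.030%.

3.03%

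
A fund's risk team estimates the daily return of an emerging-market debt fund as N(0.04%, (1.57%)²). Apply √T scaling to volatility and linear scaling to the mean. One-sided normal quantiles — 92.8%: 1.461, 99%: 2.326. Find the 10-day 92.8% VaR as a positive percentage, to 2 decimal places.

6.85%

σ_{10d} = 1.57% × √10 = 4.965%; μ_{10d} = 10 × 0.04% = 0.400%.
VaR = −(0.400%) + 1.461 × 4.965% = 6.854%.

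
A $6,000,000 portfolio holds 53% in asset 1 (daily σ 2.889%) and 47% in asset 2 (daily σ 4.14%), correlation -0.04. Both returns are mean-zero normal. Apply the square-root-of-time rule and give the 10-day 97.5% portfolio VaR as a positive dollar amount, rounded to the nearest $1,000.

$903,000

σ_p = √(0.53²·2.889² + 0.47²·4.14² + 2·-0.04·0.53·0.47·2.889·4.14) = 2.427%.
σ_{10d} = 2.427% × √10 = 7.675%.
z(97.5%) = 1.960.
VaR = 1.960 × 7.675% = 15.043%; on $6,000,000 that is $902,580.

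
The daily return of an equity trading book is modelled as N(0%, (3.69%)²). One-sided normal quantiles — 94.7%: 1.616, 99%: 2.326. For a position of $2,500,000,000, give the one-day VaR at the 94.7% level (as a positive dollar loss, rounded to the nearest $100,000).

$149,100,000

VaR = z·σ = 1.616 × 3.69% = 5.963%.
On $2,500,000,000: 0.05963 × $2,500,000,000 = $149,075,000.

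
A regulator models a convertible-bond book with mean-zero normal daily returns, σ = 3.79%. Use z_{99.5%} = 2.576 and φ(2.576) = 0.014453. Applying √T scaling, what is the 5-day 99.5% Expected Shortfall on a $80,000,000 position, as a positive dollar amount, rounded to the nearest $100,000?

$19,600,000

σ_{5d} = 3.79% × √5 = 8.475%.
ES multiplier = φ(z)/(1−α) = 0.014453/0.005 = 2.891.
ES = 8.475% × 2.891 = 24.501%; on $80,000,000: $19,600,800.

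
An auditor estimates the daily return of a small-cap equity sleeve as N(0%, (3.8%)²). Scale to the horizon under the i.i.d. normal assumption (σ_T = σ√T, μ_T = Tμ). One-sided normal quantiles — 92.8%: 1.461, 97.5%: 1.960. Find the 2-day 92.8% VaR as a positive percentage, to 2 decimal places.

σ_{2d} = 3.8% × √2 = 5.374%.
VaR = 1.461 × 5.374% = 7.851%.

7.85%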